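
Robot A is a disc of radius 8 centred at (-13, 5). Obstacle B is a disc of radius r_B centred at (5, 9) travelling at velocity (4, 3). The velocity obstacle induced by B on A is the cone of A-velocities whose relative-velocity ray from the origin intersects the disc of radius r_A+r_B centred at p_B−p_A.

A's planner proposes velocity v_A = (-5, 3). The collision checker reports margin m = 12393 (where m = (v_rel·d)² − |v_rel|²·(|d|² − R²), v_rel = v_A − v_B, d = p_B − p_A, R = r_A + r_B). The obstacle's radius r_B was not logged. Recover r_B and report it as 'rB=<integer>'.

m = 12393
d = (18, 4);  v_rel = (-9, 0),  |v_rel|² = 81
v_rel×d = (-9)·(4) − (0)·(18) = -36
since m = R²·81 − (-36)²:  R² = (1296 + 12393) / 81 = 169
R = √169 = 13  ⇒  r_B = 13 − 8 = 5

rB=5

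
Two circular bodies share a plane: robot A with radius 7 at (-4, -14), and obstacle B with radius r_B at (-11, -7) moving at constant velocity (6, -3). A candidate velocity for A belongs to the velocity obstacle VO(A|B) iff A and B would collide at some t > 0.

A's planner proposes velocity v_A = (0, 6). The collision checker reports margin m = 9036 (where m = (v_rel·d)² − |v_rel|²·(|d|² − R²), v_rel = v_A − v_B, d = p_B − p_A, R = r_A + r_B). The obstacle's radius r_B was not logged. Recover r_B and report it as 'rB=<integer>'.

m = 9036
d = (-7, 7);  v_rel = (-6, 9),  |v_rel|² = 117
v_rel×d = (-6)·(7) − (9)·(-7) = 21
since m = R²·117 − 21²:  R² = (441 + 9036) / 117 = 81
R = √81 = 9  ⇒  r_B = 9 − 7 = 2

rB=2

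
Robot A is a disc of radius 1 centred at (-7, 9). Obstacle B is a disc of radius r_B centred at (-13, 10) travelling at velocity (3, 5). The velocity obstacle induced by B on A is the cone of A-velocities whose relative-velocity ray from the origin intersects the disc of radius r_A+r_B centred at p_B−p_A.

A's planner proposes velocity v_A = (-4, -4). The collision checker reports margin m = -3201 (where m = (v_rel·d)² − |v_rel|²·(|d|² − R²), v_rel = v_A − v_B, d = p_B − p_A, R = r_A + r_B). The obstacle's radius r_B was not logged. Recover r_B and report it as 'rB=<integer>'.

m = -3201
d = (-6, 1);  v_rel = (-7, -9),  |v_rel|² = 130
v_rel×d = (-7)·(1) − (-9)·(-6) = -61
since m = R²·130 − (-61)²:  R² = (3721 + -3201) / 130 = 4
R = √4 = 2  ⇒  r_B = 2 − 1 = 1

rB=1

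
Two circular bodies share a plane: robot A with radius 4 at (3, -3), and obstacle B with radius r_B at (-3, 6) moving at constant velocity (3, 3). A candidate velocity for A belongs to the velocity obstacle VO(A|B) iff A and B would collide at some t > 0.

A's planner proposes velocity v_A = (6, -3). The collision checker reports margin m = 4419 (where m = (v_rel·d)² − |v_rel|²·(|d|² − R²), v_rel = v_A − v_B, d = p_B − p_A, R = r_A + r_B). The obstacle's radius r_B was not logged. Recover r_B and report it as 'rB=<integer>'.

m = 4419
d = (-6, 9);  v_rel = (3, -6),  |v_rel|² = 45
v_rel×d = (3)·(9) − (-6)·(-6) = -9
since m = R²·45 − (-9)²:  R² = (81 + 4419) / 45 = 100
R = √100 = 10  ⇒  r_B = 10 − 4 = 6

rB=6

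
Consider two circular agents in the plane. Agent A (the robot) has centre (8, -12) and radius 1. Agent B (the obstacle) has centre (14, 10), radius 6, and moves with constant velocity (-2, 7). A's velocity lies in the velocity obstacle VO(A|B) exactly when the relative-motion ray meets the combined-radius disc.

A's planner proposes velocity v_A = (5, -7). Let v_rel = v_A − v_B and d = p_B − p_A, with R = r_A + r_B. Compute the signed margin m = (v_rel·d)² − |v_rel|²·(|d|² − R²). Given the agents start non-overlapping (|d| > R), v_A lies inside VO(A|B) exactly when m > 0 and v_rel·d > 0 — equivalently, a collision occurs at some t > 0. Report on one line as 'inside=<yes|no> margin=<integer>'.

d = (6, 22),  |d|² = 520;  R = 1+6 = 7,  c = 520−7² = 471
v_rel = (7, -14),  |v_rel|² = 245;  v_rel·d = (7)·(6) + (-14)·(22) = -266
245·t² + 532·t + 471 = 0  ⇒  m = (-266)² − 245·471 = -44639
m = -44639 < 0,  v_rel·d = -266 < 0  ⇒  outside

inside=no margin=-44639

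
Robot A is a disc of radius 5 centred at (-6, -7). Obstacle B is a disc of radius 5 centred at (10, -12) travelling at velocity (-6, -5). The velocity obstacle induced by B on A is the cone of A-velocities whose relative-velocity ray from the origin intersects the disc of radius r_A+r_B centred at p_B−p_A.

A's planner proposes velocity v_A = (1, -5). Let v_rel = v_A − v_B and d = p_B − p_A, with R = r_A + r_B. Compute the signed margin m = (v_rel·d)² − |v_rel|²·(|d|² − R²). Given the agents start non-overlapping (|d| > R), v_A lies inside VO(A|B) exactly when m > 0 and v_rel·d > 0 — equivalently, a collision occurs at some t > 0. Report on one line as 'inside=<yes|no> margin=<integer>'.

d = (16, -5),  |d|² = 281;  R = 5+5 = 10,  c = 281−10² = 181
v_rel = (7, 0),  |v_rel|² = 49;  v_rel·d = (7)·(16) + (0)·(-5) = 112
49·t² − 224·t + 181 = 0  ⇒  m = 112² − 49·181 = 3675
m = 3675 > 0,  v_rel·d = 112 > 0  ⇒  inside

inside=yes margin=3675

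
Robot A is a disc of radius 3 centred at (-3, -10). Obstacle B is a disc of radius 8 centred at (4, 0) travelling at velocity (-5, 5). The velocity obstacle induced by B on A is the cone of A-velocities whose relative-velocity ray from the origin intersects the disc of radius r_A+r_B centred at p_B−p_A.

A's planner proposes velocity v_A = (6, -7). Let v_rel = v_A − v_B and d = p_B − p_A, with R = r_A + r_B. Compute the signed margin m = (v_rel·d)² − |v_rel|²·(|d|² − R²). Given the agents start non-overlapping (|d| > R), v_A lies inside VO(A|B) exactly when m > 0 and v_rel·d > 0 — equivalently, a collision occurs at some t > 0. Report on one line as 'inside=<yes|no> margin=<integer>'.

d = (7, 10),  |d|² = 149;  R = 3+8 = 11,  c = 149−11² = 28
v_rel = (11, -12),  |v_rel|² = 265;  v_rel·d = (11)·(7) + (-12)·(10) = -43
265·t² + 86·t + 28 = 0  ⇒  m = (-43)² − 265·28 = -5571
m = -5571 < 0,  v_rel·d = -43 < 0  ⇒  outside

inside=no margin=-5571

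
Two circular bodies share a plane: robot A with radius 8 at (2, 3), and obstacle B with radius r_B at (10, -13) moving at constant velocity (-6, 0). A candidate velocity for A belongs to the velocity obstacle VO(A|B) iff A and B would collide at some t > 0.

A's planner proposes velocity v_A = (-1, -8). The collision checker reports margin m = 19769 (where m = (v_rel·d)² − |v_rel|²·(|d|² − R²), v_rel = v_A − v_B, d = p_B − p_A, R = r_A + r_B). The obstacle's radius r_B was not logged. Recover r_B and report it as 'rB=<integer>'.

m = 19769
d = (8, -16);  v_rel = (5, -8),  |v_rel|² = 89
v_rel×d = (5)·(-16) − (-8)·(8) = -16
since m = R²·89 − (-16)²:  R² = (256 + 19769) / 89 = 225
R = √225 = 15  ⇒  r_B = 15 − 8 = 7

rB=7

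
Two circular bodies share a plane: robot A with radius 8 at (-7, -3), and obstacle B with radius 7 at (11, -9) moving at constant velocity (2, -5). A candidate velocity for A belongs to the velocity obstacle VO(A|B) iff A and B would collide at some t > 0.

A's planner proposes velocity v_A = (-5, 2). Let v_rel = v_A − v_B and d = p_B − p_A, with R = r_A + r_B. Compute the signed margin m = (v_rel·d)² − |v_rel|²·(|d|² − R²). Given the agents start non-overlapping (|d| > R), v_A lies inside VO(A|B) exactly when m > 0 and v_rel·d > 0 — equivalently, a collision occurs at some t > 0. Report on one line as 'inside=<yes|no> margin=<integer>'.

d = (18, -6),  |d|² = 360;  R = 8+7 = 15,  c = 360−15² = 135
v_rel = (-7, 7),  |v_rel|² = 98;  v_rel·d = (-7)·(18) + (7)·(-6) = -168
98·t² + 336·t + 135 = 0  ⇒  m = (-168)² − 98·135 = 14994
m = 14994 > 0,  v_rel·d = -168 < 0  ⇒  outside

inside=no margin=14994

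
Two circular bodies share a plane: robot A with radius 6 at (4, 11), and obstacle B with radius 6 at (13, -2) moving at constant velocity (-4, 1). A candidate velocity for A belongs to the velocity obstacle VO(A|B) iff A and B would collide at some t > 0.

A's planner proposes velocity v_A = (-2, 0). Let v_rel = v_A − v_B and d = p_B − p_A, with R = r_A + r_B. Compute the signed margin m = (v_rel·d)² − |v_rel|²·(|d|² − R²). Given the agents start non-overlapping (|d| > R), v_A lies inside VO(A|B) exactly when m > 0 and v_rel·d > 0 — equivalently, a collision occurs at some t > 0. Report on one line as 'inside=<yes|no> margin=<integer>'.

d = (9, -13),  |d|² = 250;  R = 6+6 = 12,  c = 250−12² = 106
v_rel = (2, -1),  |v_rel|² = 5;  v_rel·d = (2)·(9) + (-1)·(-13) = 31
5·t² − 62·t + 106 = 0  ⇒  m = 31² − 5·106 = 431
m = 431 > 0,  v_rel·d = 31 > 0  ⇒  inside

inside=yes margin=431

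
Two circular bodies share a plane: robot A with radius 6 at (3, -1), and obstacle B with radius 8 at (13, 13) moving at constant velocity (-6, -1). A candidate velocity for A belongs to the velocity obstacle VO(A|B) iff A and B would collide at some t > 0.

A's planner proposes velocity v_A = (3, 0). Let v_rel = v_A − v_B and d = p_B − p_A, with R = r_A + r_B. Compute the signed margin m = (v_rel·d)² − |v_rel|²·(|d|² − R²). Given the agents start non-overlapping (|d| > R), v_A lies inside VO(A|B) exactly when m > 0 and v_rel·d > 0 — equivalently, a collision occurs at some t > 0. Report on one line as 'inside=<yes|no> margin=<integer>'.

d = (10, 14),  |d|² = 296;  R = 6+8 = 14,  c = 296−14² = 100
v_rel = (9, 1),  |v_rel|² = 82;  v_rel·d = (9)·(10) + (1)·(14) = 104
82·t² − 208·t + 100 = 0  ⇒  m = 104² − 82·100 = 2616
m = 2616 > 0,  v_rel·d = 104 > 0  ⇒  inside

inside=yes margin=2616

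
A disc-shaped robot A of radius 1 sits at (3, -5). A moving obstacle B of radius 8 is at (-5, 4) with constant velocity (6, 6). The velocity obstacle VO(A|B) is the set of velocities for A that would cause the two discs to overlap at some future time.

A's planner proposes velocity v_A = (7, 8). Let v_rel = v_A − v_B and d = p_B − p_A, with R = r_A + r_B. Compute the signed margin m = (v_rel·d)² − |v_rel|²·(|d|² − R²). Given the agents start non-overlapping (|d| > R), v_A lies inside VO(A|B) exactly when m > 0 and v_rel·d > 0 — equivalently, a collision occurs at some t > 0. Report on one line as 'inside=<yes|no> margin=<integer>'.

d = (-8, 9),  |d|² = 145;  R = 1+8 = 9,  c = 145−9² = 64
v_rel = (1, 2),  |v_rel|² = 5;  v_rel·d = (1)·(-8) + (2)·(9) = 10
5·t² − 20·t + 64 = 0  ⇒  m = 10² − 5·64 = -220
m = -220 < 0,  v_rel·d = 10 > 0  ⇒  outside

inside=no margin=-220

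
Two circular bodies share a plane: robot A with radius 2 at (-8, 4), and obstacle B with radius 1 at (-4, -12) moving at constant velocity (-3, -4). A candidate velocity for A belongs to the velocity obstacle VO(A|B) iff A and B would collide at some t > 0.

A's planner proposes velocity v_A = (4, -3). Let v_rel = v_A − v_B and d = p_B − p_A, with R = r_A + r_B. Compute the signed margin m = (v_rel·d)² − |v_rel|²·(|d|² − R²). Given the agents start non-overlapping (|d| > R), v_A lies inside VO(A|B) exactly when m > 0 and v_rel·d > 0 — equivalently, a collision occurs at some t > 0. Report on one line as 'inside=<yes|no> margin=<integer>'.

d = (4, -16),  |d|² = 272;  R = 2+1 = 3,  c = 272−3² = 263
v_rel = (7, 1),  |v_rel|² = 50;  v_rel·d = (7)·(4) + (1)·(-16) = 12
50·t² − 24·t + 263 = 0  ⇒  m = 12² − 50·263 = -13006
m = -13006 < 0,  v_rel·d = 12 > 0  ⇒  outside

inside=no margin=-13006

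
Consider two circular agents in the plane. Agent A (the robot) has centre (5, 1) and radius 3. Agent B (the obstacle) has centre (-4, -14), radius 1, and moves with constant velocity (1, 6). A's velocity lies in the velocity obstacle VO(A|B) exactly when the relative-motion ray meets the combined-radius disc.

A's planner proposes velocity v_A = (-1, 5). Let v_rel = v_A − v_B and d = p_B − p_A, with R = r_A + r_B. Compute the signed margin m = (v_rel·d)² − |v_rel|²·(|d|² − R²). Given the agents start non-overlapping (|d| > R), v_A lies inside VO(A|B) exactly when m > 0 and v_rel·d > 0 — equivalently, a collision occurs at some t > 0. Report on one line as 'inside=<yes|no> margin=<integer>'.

d = (-9, -15),  |d|² = 306;  R = 3+1 = 4,  c = 306−4² = 290
v_rel = (-2, -1),  |v_rel|² = 5;  v_rel·d = (-2)·(-9) + (-1)·(-15) = 33
5·t² − 66·t + 290 = 0  ⇒  m = 33² − 5·290 = -361
m = -361 < 0,  v_rel·d = 33 > 0  ⇒  outside

inside=no margin=-361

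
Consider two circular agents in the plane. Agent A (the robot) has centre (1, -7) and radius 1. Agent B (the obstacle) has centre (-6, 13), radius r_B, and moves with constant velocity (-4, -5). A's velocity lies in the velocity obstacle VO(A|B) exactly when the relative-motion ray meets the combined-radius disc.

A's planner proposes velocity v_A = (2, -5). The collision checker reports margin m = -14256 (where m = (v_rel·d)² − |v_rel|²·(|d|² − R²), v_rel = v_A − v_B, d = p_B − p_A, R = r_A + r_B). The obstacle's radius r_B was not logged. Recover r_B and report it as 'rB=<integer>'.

m = -14256
d = (-7, 20);  v_rel = (6, 0),  |v_rel|² = 36
v_rel×d = (6)·(20) − (0)·(-7) = 120
since m = R²·36 − 120²:  R² = (14400 + -14256) / 36 = 4
R = √4 = 2  ⇒  r_B = 2 − 1 = 1

rB=1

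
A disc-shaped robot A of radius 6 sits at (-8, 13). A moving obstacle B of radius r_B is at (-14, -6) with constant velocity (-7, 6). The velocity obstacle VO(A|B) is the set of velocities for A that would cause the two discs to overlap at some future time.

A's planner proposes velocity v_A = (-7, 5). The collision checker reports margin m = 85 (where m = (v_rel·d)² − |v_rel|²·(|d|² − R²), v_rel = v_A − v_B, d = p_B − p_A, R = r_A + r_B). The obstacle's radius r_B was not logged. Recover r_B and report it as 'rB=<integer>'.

m = 85
d = (-6, -19);  v_rel = (0, -1),  |v_rel|² = 1
v_rel×d = (0)·(-19) − (-1)·(-6) = -6
since m = R²·1 − (-6)²:  R² = (36 + 85) / 1 = 121
R = √121 = 11  ⇒  r_B = 11 − 6 = 5

rB=5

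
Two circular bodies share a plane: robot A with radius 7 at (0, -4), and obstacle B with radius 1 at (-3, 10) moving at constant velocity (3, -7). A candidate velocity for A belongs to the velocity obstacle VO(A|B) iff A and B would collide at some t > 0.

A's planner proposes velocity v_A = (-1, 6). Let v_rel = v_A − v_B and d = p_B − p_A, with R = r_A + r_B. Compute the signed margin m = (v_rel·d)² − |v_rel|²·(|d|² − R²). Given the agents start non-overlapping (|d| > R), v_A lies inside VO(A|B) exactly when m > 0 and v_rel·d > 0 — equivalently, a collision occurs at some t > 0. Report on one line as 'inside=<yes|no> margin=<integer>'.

d = (-3, 14),  |d|² = 205;  R = 7+1 = 8,  c = 205−8² = 141
v_rel = (-4, 13),  |v_rel|² = 185;  v_rel·d = (-4)·(-3) + (13)·(14) = 194
185·t² − 388·t + 141 = 0  ⇒  m = 194² − 185·141 = 11551
m = 11551 > 0,  v_rel·d = 194 > 0  ⇒  inside

inside=yes margin=11551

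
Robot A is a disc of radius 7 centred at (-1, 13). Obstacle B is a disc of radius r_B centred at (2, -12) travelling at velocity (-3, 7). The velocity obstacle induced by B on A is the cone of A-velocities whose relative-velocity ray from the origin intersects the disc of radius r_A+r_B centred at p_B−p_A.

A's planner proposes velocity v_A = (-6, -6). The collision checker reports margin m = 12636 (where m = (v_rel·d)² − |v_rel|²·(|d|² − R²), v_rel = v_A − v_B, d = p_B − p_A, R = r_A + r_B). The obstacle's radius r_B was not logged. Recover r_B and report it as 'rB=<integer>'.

m = 12636
d = (3, -25);  v_rel = (-3, -13),  |v_rel|² = 178
v_rel×d = (-3)·(-25) − (-13)·(3) = 114
since m = R²·178 − 114²:  R² = (12996 + 12636) / 178 = 144
R = √144 = 12  ⇒  r_B = 12 − 7 = 5

rB=5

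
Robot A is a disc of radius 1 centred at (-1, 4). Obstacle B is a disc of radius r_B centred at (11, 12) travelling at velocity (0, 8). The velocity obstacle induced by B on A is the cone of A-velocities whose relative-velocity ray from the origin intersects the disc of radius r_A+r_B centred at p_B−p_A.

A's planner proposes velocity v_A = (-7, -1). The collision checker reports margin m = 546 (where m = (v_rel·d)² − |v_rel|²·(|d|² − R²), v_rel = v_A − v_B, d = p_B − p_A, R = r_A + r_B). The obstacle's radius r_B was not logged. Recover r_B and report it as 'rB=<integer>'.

m = 546
d = (12, 8);  v_rel = (-7, -9),  |v_rel|² = 130
v_rel×d = (-7)·(8) − (-9)·(12) = 52
since m = R²·130 − 52²:  R² = (2704 + 546) / 130 = 25
R = √25 = 5  ⇒  r_B = 5 − 1 = 4

rB=4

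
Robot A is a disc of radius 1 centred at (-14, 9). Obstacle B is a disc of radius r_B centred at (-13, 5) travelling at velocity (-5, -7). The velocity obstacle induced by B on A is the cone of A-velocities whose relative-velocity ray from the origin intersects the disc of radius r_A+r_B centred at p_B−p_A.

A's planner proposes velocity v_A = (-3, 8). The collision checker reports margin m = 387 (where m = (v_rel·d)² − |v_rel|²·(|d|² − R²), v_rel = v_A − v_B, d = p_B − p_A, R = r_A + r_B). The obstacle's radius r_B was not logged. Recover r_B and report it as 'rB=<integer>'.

m = 387
d = (1, -4);  v_rel = (2, 15),  |v_rel|² = 229
v_rel×d = (2)·(-4) − (15)·(1) = -23
since m = R²·229 − (-23)²:  R² = (529 + 387) / 229 = 4
R = √4 = 2  ⇒  r_B = 2 − 1 = 1

rB=1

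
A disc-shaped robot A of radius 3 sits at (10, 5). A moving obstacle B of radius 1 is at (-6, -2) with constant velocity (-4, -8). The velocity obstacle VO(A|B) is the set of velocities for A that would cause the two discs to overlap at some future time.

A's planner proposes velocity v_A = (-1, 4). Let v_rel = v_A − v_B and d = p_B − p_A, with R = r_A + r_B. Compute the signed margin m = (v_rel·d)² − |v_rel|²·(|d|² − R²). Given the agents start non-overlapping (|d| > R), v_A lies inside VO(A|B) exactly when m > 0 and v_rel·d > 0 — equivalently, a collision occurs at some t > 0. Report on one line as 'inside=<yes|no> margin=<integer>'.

d = (-16, -7),  |d|² = 305;  R = 3+1 = 4,  c = 305−4² = 289
v_rel = (3, 12),  |v_rel|² = 153;  v_rel·d = (3)·(-16) + (12)·(-7) = -132
153·t² + 264·t + 289 = 0  ⇒  m = (-132)² − 153·289 = -26793
m = -26793 < 0,  v_rel·d = -132 < 0  ⇒  outside

inside=no margin=-26793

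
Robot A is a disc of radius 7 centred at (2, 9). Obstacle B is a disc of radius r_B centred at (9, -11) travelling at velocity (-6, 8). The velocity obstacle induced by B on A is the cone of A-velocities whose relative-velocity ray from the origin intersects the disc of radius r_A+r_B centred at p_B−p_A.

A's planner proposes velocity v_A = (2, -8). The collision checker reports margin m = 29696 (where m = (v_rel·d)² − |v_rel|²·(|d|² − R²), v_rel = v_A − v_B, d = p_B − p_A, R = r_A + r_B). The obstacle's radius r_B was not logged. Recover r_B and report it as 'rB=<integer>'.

m = 29696
d = (7, -20);  v_rel = (8, -16),  |v_rel|² = 320
v_rel×d = (8)·(-20) − (-16)·(7) = -48
since m = R²·320 − (-48)²:  R² = (2304 + 29696) / 320 = 100
R = √100 = 10  ⇒  r_B = 10 − 7 = 3

rB=3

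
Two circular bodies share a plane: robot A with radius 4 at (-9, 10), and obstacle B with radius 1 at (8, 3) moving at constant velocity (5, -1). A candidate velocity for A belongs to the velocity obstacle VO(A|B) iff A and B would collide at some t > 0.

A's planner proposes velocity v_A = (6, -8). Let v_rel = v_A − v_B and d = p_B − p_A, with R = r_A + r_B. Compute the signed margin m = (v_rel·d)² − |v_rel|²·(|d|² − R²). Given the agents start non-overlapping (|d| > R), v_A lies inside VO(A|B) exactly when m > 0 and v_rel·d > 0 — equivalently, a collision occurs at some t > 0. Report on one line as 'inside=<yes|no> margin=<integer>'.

d = (17, -7),  |d|² = 338;  R = 4+1 = 5,  c = 338−5² = 313
v_rel = (1, -7),  |v_rel|² = 50;  v_rel·d = (1)·(17) + (-7)·(-7) = 66
50·t² − 132·t + 313 = 0  ⇒  m = 66² − 50·313 = -11294
m = -11294 < 0,  v_rel·d = 66 > 0  ⇒  outside

inside=no margin=-11294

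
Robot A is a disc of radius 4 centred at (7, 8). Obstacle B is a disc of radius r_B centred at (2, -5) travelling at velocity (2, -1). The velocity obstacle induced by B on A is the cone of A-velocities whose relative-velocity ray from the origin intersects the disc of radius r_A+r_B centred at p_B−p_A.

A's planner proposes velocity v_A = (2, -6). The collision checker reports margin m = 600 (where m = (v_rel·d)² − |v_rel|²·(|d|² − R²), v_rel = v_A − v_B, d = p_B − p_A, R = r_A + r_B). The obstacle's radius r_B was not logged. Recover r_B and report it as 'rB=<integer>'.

m = 600
d = (-5, -13);  v_rel = (0, -5),  |v_rel|² = 25
v_rel×d = (0)·(-13) − (-5)·(-5) = -25
since m = R²·25 − (-25)²:  R² = (625 + 600) / 25 = 49
R = √49 = 7  ⇒  r_B = 7 − 4 = 3

rB=3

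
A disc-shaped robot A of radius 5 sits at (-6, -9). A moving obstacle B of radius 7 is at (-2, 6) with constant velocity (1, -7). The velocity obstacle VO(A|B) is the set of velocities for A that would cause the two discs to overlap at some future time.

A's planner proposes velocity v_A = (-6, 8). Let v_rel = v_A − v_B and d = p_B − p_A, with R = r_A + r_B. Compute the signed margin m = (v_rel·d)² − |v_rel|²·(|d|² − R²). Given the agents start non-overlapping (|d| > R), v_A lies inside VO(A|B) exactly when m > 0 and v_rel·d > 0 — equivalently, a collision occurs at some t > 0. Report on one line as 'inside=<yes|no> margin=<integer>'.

d = (4, 15),  |d|² = 241;  R = 5+7 = 12,  c = 241−12² = 97
v_rel = (-7, 15),  |v_rel|² = 274;  v_rel·d = (-7)·(4) + (15)·(15) = 197
274·t² − 394·t + 97 = 0  ⇒  m = 197² − 274·97 = 12231
m = 12231 > 0,  v_rel·d = 197 > 0  ⇒  inside

inside=yes margin=12231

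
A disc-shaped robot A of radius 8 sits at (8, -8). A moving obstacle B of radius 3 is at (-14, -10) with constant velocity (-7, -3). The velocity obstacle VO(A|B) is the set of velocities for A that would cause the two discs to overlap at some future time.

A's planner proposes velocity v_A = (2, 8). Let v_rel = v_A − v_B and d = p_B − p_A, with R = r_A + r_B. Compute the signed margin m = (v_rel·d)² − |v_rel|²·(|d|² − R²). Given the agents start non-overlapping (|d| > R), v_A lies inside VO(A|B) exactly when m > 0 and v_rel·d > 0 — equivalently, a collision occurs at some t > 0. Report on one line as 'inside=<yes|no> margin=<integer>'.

d = (-22, -2),  |d|² = 488;  R = 8+3 = 11,  c = 488−11² = 367
v_rel = (9, 11),  |v_rel|² = 202;  v_rel·d = (9)·(-22) + (11)·(-2) = -220
202·t² + 440·t + 367 = 0  ⇒  m = (-220)² − 202·367 = -25734
m = -25734 < 0,  v_rel·d = -220 < 0  ⇒  outside

inside=no margin=-25734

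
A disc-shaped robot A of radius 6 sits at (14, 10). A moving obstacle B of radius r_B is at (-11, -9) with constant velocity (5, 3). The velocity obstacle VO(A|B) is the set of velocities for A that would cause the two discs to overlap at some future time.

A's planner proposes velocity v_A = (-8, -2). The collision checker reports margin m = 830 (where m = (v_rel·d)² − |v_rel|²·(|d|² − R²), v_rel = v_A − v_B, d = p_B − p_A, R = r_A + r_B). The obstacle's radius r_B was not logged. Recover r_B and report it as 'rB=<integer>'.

m = 830
d = (-25, -19);  v_rel = (-13, -5),  |v_rel|² = 194
v_rel×d = (-13)·(-19) − (-5)·(-25) = 122
since m = R²·194 − 122²:  R² = (14884 + 830) / 194 = 81
R = √81 = 9  ⇒  r_B = 9 − 6 = 3

rB=3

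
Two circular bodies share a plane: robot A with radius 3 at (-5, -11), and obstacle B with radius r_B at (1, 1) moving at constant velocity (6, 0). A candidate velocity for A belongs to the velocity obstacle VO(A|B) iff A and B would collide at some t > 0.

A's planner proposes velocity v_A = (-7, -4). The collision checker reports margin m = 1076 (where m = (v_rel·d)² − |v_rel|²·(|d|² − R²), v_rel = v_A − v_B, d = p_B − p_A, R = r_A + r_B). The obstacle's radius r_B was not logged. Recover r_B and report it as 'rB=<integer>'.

m = 1076
d = (6, 12);  v_rel = (-13, -4),  |v_rel|² = 185
v_rel×d = (-13)·(12) − (-4)·(6) = -132
since m = R²·185 − (-132)²:  R² = (17424 + 1076) / 185 = 100
R = √100 = 10  ⇒  r_B = 10 − 3 = 7

rB=7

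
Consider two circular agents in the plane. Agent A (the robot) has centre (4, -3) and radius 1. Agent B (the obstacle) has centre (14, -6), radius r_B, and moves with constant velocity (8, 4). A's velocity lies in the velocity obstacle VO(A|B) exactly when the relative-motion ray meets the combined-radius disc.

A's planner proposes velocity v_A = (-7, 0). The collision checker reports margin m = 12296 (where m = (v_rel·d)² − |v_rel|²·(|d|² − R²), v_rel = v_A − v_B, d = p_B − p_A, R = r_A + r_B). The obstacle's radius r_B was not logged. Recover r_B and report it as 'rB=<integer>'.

m = 12296
d = (10, -3);  v_rel = (-15, -4),  |v_rel|² = 241
v_rel×d = (-15)·(-3) − (-4)·(10) = 85
since m = R²·241 − 85²:  R² = (7225 + 12296) / 241 = 81
R = √81 = 9  ⇒  r_B = 9 − 1 = 8

rB=8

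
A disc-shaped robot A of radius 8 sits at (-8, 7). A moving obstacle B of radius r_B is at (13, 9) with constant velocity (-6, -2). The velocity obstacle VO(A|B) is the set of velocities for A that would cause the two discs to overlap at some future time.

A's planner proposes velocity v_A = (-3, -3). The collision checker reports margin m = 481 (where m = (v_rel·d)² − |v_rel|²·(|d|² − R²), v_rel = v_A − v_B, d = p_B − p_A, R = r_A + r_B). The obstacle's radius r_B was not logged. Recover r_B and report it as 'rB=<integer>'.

m = 481
d = (21, 2);  v_rel = (3, -1),  |v_rel|² = 10
v_rel×d = (3)·(2) − (-1)·(21) = 27
since m = R²·10 − 27²:  R² = (729 + 481) / 10 = 121
R = √121 = 11  ⇒  r_B = 11 − 8 = 3

rB=3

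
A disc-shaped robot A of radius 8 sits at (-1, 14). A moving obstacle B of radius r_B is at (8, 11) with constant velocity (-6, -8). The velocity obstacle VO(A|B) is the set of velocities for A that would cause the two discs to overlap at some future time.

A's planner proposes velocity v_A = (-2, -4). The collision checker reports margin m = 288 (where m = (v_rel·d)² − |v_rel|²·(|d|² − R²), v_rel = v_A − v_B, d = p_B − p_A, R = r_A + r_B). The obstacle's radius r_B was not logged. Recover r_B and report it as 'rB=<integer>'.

m = 288
d = (9, -3);  v_rel = (4, 4),  |v_rel|² = 32
v_rel×d = (4)·(-3) − (4)·(9) = -48
since m = R²·32 − (-48)²:  R² = (2304 + 288) / 32 = 81
R = √81 = 9  ⇒  r_B = 9 − 8 = 1

rB=1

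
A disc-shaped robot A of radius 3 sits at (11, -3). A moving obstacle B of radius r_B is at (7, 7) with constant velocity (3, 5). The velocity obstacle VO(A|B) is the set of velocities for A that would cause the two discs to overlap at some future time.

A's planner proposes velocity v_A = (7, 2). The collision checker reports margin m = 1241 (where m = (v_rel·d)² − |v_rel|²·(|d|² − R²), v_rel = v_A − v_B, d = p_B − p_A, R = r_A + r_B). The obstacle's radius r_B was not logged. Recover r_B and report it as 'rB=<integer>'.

m = 1241
d = (-4, 10);  v_rel = (4, -3),  |v_rel|² = 25
v_rel×d = (4)·(10) − (-3)·(-4) = 28
since m = R²·25 − 28²:  R² = (784 + 1241) / 25 = 81
R = √81 = 9  ⇒  r_B = 9 − 3 = 6

rB=6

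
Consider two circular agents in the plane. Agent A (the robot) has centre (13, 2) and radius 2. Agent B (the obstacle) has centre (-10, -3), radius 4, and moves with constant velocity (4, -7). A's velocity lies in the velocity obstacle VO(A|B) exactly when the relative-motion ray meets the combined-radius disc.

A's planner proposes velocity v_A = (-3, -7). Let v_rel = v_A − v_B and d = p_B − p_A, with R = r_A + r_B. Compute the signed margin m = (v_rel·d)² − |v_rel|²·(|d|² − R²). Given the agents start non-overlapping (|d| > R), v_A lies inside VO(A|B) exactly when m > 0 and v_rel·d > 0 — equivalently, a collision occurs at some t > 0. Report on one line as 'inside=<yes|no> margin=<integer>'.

d = (-23, -5),  |d|² = 554;  R = 2+4 = 6,  c = 554−6² = 518
v_rel = (-7, 0),  |v_rel|² = 49;  v_rel·d = (-7)·(-23) + (0)·(-5) = 161
49·t² − 322·t + 518 = 0  ⇒  m = 161² − 49·518 = 539
m = 539 > 0,  v_rel·d = 161 > 0  ⇒  inside

inside=yes margin=539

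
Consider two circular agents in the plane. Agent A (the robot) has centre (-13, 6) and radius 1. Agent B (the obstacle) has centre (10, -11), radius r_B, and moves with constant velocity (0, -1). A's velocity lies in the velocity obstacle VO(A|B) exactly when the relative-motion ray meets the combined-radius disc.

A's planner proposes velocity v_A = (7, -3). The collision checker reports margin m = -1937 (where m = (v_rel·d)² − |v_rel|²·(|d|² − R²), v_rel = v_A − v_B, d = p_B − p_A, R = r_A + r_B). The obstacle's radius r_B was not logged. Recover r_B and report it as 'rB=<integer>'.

m = -1937
d = (23, -17);  v_rel = (7, -2),  |v_rel|² = 53
v_rel×d = (7)·(-17) − (-2)·(23) = -73
since m = R²·53 − (-73)²:  R² = (5329 + -1937) / 53 = 64
R = √64 = 8  ⇒  r_B = 8 − 1 = 7

rB=7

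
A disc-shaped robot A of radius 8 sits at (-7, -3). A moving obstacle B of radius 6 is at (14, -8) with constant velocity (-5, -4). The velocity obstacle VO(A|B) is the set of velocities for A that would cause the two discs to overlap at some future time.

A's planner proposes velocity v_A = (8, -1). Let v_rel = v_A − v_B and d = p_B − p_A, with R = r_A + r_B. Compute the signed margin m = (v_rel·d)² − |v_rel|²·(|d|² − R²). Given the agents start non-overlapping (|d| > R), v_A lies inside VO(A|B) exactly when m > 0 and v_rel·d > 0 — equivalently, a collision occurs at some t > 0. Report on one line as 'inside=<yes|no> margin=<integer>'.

d = (21, -5),  |d|² = 466;  R = 8+6 = 14,  c = 466−14² = 270
v_rel = (13, 3),  |v_rel|² = 178;  v_rel·d = (13)·(21) + (3)·(-5) = 258
178·t² − 516·t + 270 = 0  ⇒  m = 258² − 178·270 = 18504
m = 18504 > 0,  v_rel·d = 258 > 0  ⇒  inside

inside=yes margin=18504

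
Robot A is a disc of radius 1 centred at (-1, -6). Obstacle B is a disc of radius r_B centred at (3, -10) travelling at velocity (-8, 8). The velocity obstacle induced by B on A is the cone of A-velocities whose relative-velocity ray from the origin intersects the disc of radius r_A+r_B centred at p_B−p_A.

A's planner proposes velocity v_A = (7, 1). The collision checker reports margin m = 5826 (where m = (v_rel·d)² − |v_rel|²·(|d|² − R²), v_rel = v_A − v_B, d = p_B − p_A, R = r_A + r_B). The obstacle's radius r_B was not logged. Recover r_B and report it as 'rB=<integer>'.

m = 5826
d = (4, -4);  v_rel = (15, -7),  |v_rel|² = 274
v_rel×d = (15)·(-4) − (-7)·(4) = -32
since m = R²·274 − (-32)²:  R² = (1024 + 5826) / 274 = 25
R = √25 = 5  ⇒  r_B = 5 − 1 = 4

rB=4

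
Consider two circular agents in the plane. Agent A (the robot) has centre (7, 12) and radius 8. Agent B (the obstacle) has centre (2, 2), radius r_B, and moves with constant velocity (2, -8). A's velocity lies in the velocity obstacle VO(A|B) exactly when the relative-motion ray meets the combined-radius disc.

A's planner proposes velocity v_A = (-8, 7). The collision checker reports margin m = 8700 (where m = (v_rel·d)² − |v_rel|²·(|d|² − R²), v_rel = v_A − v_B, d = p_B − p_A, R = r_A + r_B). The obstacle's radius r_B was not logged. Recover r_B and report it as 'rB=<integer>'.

m = 8700
d = (-5, -10);  v_rel = (-10, 15),  |v_rel|² = 325
v_rel×d = (-10)·(-10) − (15)·(-5) = 175
since m = R²·325 − 175²:  R² = (30625 + 8700) / 325 = 121
R = √121 = 11  ⇒  r_B = 11 − 8 = 3

rB=3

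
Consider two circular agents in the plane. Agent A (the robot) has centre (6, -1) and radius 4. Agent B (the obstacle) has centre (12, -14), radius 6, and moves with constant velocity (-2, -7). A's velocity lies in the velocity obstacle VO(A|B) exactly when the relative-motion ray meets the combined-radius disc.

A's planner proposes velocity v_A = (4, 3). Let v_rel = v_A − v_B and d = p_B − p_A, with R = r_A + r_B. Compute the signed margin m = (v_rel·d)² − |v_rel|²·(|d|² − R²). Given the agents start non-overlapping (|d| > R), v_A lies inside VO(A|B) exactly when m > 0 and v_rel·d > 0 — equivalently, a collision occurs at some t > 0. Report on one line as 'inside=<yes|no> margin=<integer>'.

d = (6, -13),  |d|² = 205;  R = 4+6 = 10,  c = 205−10² = 105
v_rel = (6, 10),  |v_rel|² = 136;  v_rel·d = (6)·(6) + (10)·(-13) = -94
136·t² + 188·t + 105 = 0  ⇒  m = (-94)² − 136·105 = -5444
m = -5444 < 0,  v_rel·d = -94 < 0  ⇒  outside

inside=no margin=-5444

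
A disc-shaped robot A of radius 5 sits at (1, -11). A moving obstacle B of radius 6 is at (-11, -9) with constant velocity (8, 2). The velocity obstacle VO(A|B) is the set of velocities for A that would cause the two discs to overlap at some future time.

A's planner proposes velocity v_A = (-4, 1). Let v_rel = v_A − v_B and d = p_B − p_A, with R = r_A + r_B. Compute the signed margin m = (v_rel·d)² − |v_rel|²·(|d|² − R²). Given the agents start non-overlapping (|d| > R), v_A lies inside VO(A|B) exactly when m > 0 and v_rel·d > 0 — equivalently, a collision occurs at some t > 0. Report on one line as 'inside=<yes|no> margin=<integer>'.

d = (-12, 2),  |d|² = 148;  R = 5+6 = 11,  c = 148−11² = 27
v_rel = (-12, -1),  |v_rel|² = 145;  v_rel·d = (-12)·(-12) + (-1)·(2) = 142
145·t² − 284·t + 27 = 0  ⇒  m = 142² − 145·27 = 16249
m = 16249 > 0,  v_rel·d = 142 > 0  ⇒  inside

inside=yes margin=16249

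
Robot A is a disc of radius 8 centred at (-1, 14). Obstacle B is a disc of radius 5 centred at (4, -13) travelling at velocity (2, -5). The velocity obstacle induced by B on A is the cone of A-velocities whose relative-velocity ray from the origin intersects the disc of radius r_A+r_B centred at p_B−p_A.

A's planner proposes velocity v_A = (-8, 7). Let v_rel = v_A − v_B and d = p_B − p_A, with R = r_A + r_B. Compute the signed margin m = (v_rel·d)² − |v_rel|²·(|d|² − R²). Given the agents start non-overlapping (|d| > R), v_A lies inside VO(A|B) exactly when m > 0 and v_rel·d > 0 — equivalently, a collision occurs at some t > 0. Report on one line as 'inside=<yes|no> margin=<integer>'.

d = (5, -27),  |d|² = 754;  R = 8+5 = 13,  c = 754−13² = 585
v_rel = (-10, 12),  |v_rel|² = 244;  v_rel·d = (-10)·(5) + (12)·(-27) = -374
244·t² + 748·t + 585 = 0  ⇒  m = (-374)² − 244·585 = -2864
m = -2864 < 0,  v_rel·d = -374 < 0  ⇒  outside

inside=no margin=-2864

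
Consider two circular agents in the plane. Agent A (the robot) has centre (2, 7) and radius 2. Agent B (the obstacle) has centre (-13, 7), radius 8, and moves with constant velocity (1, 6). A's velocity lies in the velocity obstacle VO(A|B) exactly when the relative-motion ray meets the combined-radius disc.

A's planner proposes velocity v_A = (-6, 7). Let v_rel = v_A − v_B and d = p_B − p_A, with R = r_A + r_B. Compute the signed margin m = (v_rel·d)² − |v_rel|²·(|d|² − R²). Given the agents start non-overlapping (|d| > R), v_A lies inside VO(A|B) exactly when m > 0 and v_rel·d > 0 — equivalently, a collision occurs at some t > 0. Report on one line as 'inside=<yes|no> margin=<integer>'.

d = (-15, 0),  |d|² = 225;  R = 2+8 = 10,  c = 225−10² = 125
v_rel = (-7, 1),  |v_rel|² = 50;  v_rel·d = (-7)·(-15) + (1)·(0) = 105
50·t² − 210·t + 125 = 0  ⇒  m = 105² − 50·125 = 4775
m = 4775 > 0,  v_rel·d = 105 > 0  ⇒  inside

inside=yes margin=4775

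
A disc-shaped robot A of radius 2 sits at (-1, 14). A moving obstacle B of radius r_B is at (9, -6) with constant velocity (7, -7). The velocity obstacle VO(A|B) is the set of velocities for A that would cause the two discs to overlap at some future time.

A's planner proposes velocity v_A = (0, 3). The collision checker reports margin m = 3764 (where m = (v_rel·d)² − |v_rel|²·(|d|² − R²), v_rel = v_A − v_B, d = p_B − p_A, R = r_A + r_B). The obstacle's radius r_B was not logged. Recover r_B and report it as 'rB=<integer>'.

m = 3764
d = (10, -20);  v_rel = (-7, 10),  |v_rel|² = 149
v_rel×d = (-7)·(-20) − (10)·(10) = 40
since m = R²·149 − 40²:  R² = (1600 + 3764) / 149 = 36
R = √36 = 6  ⇒  r_B = 6 − 2 = 4

rB=4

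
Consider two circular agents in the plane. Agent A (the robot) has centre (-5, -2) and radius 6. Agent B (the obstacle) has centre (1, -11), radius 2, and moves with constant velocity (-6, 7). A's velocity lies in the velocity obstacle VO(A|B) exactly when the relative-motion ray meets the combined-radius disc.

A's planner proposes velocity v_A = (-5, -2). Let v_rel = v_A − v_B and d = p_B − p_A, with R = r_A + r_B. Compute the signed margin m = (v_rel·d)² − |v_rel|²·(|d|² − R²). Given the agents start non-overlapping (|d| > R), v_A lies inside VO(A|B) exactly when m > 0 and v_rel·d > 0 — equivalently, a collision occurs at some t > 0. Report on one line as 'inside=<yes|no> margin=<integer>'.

d = (6, -9),  |d|² = 117;  R = 6+2 = 8,  c = 117−8² = 53
v_rel = (1, -9),  |v_rel|² = 82;  v_rel·d = (1)·(6) + (-9)·(-9) = 87
82·t² − 174·t + 53 = 0  ⇒  m = 87² − 82·53 = 3223
m = 3223 > 0,  v_rel·d = 87 > 0  ⇒  inside

inside=yes margin=3223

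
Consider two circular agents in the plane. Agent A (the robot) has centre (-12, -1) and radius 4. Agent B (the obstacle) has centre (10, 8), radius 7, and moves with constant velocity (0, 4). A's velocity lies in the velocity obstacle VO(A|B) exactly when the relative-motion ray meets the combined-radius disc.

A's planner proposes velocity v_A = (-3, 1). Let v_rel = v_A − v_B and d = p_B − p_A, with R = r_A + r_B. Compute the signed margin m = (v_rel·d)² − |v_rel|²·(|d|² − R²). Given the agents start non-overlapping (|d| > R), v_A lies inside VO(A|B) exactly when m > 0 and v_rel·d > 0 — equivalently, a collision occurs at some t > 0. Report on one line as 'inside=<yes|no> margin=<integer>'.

d = (22, 9),  |d|² = 565;  R = 4+7 = 11,  c = 565−11² = 444
v_rel = (-3, -3),  |v_rel|² = 18;  v_rel·d = (-3)·(22) + (-3)·(9) = -93
18·t² + 186·t + 444 = 0  ⇒  m = (-93)² − 18·444 = 657
m = 657 > 0,  v_rel·d = -93 < 0  ⇒  outside

inside=no margin=657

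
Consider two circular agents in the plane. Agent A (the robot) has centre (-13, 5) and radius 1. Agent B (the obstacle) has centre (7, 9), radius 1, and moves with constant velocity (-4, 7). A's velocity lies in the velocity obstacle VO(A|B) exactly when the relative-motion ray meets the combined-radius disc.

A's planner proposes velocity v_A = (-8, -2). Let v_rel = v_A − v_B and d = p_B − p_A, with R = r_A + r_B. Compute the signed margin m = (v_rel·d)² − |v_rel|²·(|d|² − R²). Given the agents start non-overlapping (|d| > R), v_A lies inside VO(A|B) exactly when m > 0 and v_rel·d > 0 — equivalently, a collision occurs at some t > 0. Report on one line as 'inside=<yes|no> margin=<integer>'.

d = (20, 4),  |d|² = 416;  R = 1+1 = 2,  c = 416−2² = 412
v_rel = (-4, -9),  |v_rel|² = 97;  v_rel·d = (-4)·(20) + (-9)·(4) = -116
97·t² + 232·t + 412 = 0  ⇒  m = (-116)² − 97·412 = -26508
m = -26508 < 0,  v_rel·d = -116 < 0  ⇒  outside

inside=no margin=-26508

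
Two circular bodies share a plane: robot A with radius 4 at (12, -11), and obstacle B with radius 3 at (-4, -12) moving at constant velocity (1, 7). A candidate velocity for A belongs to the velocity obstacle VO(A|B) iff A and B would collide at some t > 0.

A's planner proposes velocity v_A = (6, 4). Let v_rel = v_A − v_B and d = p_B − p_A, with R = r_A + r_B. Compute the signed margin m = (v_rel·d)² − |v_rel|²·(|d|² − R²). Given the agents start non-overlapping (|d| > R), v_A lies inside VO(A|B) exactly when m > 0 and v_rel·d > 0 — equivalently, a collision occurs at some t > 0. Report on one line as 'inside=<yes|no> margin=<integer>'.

d = (-16, -1),  |d|² = 257;  R = 4+3 = 7,  c = 257−7² = 208
v_rel = (5, -3),  |v_rel|² = 34;  v_rel·d = (5)·(-16) + (-3)·(-1) = -77
34·t² + 154·t + 208 = 0  ⇒  m = (-77)² − 34·208 = -1143
m = -1143 < 0,  v_rel·d = -77 < 0  ⇒  outside

inside=no margin=-1143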